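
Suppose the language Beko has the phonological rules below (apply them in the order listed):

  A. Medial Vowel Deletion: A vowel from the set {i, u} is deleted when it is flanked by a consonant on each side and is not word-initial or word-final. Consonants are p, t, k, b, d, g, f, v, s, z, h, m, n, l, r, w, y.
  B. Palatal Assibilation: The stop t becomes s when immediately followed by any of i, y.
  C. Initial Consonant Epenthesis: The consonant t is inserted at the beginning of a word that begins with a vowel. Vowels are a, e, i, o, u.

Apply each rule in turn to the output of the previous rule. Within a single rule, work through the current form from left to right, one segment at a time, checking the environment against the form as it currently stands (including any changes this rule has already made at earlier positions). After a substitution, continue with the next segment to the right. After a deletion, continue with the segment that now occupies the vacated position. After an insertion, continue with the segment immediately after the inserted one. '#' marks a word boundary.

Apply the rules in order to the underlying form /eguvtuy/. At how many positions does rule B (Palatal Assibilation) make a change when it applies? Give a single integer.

A Medial Vowel Deletion: [eguvtuy] → [egvty]
B Palatal Assibilation: [egvty] → [egvsy]
C Initial Consonant Epenthesis: [egvsy] → [tegvsy]
Rule B changed 1 position(s).

1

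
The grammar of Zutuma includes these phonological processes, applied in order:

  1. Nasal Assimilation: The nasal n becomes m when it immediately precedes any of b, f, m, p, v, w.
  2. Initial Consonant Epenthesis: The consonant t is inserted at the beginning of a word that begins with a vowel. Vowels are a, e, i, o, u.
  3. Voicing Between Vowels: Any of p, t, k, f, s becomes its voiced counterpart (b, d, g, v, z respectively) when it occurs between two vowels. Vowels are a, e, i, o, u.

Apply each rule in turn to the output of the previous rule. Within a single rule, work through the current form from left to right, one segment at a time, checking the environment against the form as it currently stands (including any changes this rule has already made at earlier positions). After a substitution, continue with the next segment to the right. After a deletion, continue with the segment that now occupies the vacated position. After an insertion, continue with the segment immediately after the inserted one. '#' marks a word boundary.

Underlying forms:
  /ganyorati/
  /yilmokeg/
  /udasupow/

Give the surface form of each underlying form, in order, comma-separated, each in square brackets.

/ganyorati/:
  1 Nasal Assimilation: no change — [ganyorati]
  2 Initial Consonant Epenthesis: no change — [ganyorati]
  3 Voicing Between Vowels: [ganyorati] → [ganyoradi]
/yilmokeg/:
  1 Nasal Assimilation: no change — [yilmokeg]
  2 Initial Consonant Epenthesis: no change — [yilmokeg]
  3 Voicing Between Vowels: [yilmokeg] → [yilmogeg]
/udasupow/:
  1 Nasal Assimilation: no change — [udasupow]
  2 Initial Consonant Epenthesis: [udasupow] → [tudasupow]
  3 Voicing Between Vowels: [tudasupow] → [tudazubow]

[ganyoradi], [yilmogeg], [tudazubow]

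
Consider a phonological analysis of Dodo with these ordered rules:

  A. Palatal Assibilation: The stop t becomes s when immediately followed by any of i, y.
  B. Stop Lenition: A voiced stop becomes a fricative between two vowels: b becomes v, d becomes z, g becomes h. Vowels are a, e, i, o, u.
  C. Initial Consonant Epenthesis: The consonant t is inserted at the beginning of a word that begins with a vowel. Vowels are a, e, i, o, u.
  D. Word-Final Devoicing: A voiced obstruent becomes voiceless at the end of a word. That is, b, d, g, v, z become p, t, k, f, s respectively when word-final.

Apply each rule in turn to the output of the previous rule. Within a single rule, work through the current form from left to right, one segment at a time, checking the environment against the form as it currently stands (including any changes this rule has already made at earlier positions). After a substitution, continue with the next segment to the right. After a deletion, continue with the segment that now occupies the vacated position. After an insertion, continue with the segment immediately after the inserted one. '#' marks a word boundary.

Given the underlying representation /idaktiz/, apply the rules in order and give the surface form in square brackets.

A Palatal Assibilation: [idaktiz] → [idaksiz]
B Stop Lenition: [idaksiz] → [izaksiz]
C Initial Consonant Epenthesis: [izaksiz] → [tizaksiz]
D Word-Final Devoicing: [tizaksiz] → [tizaksis]

[tizaksis]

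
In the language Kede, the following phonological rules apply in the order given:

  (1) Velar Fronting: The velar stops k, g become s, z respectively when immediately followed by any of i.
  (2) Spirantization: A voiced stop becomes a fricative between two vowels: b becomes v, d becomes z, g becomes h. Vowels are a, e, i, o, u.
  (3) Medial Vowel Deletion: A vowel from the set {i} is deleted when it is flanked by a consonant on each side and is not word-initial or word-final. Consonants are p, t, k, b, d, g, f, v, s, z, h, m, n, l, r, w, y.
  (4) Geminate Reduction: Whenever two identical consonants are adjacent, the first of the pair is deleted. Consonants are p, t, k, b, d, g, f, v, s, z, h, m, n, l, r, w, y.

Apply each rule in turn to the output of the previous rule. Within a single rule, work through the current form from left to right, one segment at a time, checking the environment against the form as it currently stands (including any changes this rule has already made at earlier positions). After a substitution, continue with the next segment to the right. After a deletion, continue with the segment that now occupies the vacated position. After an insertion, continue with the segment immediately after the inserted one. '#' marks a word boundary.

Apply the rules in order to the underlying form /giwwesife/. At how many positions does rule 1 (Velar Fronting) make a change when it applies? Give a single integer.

1

(1) Velar Fronting: [giwwesife] → [ziwwesife]
(2) Spirantization: no change — [ziwwesife]
(3) Medial Vowel Deletion: [ziwwesife] → [zwwesfe]
(4) Geminate Reduction: [zwwesfe] → [zwesfe]
Rule 1 changed 1 position(s).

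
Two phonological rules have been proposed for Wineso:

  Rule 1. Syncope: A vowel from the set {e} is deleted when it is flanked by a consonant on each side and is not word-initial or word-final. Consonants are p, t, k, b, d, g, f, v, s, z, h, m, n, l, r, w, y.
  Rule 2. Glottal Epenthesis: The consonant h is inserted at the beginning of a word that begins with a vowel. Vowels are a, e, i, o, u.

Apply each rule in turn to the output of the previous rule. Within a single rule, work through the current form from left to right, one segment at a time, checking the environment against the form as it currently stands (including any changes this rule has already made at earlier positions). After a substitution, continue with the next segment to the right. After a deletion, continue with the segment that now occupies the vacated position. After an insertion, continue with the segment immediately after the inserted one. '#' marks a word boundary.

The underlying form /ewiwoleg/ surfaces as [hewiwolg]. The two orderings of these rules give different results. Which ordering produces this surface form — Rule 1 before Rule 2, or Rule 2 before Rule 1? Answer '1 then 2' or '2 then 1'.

1 then 2

Order 1 then 2:
  1 Syncope: [ewiwoleg] → [ewiwolg]
  2 Glottal Epenthesis: [ewiwolg] → [hewiwolg]
  result: [hewiwolg]
Order 2 then 1:
  2 Glottal Epenthesis: [ewiwoleg] → [hewiwoleg]
  1 Syncope: [hewiwoleg] → [hwiwolg]
  result: [hwiwolg]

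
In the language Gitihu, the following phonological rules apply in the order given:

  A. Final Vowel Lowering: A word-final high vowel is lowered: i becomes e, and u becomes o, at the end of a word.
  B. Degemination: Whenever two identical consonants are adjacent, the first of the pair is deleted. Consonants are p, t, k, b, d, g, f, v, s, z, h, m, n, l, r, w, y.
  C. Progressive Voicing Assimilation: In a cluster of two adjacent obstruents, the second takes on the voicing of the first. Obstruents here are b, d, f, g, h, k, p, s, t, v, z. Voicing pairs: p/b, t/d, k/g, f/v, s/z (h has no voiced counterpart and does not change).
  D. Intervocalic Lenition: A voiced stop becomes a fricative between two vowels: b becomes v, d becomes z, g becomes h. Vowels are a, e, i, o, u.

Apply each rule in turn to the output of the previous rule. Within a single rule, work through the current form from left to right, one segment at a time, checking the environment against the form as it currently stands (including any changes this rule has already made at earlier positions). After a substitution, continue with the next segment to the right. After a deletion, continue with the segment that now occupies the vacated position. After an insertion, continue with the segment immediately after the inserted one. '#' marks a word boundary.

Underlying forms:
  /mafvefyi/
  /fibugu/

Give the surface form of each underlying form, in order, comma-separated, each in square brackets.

/mafvefyi/:
  A Final Vowel Lowering: [mafvefyi] → [mafvefye]
  B Degemination: no change — [mafvefye]
  C Progressive Voicing Assimilation: [mafvefye] → [maffefye]
  D Intervocalic Lenition: no change — [maffefye]
/fibugu/:
  A Final Vowel Lowering: [fibugu] → [fibugo]
  B Degemination: no change — [fibugo]
  C Progressive Voicing Assimilation: no change — [fibugo]
  D Intervocalic Lenition: [fibugo] → [fivuho]

[maffefye], [fivuho]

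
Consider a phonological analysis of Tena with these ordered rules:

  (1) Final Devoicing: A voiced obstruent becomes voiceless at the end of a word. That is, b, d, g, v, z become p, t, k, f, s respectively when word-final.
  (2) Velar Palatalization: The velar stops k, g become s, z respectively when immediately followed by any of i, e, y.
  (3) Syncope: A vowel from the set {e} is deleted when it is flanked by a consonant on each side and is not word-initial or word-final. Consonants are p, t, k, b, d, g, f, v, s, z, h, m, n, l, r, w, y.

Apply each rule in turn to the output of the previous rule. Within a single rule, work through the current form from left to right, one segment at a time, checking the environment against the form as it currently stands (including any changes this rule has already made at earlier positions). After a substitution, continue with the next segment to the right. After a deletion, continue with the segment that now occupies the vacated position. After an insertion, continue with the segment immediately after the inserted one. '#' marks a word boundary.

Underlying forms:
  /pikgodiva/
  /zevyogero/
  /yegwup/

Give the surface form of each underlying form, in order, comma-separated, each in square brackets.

/pikgodiva/:
  (1) Final Devoicing: no change — [pikgodiva]
  (2) Velar Palatalization: no change — [pikgodiva]
  (3) Syncope: no change — [pikgodiva]
/zevyogero/:
  (1) Final Devoicing: no change — [zevyogero]
  (2) Velar Palatalization: [zevyogero] → [zevyozero]
  (3) Syncope: [zevyozero] → [zvyozro]
/yegwup/:
  (1) Final Devoicing: no change — [yegwup]
  (2) Velar Palatalization: no change — [yegwup]
  (3) Syncope: [yegwup] → [ygwup]

[pikgodiva], [zvyozro], [ygwup]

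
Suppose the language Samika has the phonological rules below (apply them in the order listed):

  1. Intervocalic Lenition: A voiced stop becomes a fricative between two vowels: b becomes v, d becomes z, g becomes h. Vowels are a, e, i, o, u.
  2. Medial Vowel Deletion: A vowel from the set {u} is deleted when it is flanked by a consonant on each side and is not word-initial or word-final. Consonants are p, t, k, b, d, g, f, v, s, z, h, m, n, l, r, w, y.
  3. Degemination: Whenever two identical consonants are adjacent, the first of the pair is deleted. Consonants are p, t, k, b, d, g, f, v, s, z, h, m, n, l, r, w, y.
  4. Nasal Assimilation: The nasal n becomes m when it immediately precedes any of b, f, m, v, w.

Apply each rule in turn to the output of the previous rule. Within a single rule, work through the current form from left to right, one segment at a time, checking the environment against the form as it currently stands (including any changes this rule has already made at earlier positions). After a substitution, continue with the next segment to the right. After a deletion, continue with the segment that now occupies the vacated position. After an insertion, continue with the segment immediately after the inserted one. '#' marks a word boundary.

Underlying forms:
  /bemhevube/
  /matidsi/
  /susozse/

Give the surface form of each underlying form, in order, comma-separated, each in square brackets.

[bemheve], [matidsi], [sozse]

/bemhevube/:
  1 Intervocalic Lenition: [bemhevube] → [bemhevuve]
  2 Medial Vowel Deletion: [bemhevuve] → [bemhevve]
  3 Degemination: [bemhevve] → [bemheve]
  4 Nasal Assimilation: no change — [bemheve]
/matidsi/:
  1 Intervocalic Lenition: no change — [matidsi]
  2 Medial Vowel Deletion: no change — [matidsi]
  3 Degemination: no change — [matidsi]
  4 Nasal Assimilation: no change — [matidsi]
/susozse/:
  1 Intervocalic Lenition: no change — [susozse]
  2 Medial Vowel Deletion: [susozse] → [ssozse]
  3 Degemination: [ssozse] → [sozse]
  4 Nasal Assimilation: no change — [sozse]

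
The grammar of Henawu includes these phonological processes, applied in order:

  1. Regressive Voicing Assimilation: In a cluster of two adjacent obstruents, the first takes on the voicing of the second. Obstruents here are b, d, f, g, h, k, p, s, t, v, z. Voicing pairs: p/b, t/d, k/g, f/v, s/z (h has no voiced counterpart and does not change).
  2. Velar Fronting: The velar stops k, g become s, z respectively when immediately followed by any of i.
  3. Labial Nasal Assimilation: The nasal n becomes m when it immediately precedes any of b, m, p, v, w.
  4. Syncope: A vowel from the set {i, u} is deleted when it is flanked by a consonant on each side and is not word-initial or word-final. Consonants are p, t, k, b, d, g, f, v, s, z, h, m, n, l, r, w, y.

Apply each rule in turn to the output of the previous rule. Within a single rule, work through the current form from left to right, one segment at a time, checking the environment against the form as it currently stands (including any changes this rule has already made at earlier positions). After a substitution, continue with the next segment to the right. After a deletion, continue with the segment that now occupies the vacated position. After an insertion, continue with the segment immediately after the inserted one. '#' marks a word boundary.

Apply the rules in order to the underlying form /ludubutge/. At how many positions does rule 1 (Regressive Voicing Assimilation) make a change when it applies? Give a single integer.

1 Regressive Voicing Assimilation: [ludubutge] → [ludubudge]
2 Velar Fronting: no change — [ludubudge]
3 Labial Nasal Assimilation: no change — [ludubudge]
4 Syncope: [ludubudge] → [ldbdge]
Rule 1 changed 1 position(s).

1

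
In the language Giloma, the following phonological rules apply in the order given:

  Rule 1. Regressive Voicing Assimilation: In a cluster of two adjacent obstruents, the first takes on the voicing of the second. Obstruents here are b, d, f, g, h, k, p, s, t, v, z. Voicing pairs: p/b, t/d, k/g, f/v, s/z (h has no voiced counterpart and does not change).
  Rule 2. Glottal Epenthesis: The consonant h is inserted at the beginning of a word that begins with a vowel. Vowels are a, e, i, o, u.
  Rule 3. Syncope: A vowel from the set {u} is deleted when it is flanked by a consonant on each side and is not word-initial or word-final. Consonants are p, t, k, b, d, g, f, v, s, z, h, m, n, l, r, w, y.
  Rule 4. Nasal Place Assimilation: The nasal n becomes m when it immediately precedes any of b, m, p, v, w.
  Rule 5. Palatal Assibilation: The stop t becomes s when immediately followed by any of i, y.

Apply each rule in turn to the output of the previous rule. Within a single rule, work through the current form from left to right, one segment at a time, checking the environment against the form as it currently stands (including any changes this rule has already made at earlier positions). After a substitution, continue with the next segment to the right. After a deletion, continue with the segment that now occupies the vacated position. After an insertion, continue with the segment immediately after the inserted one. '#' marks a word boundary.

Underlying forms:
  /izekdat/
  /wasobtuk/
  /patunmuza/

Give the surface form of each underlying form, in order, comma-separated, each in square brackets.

[hizegdat], [wasoptk], [patmmza]

/izekdat/:
  Rule 1 Regressive Voicing Assimilation: [izekdat] → [izegdat]
  Rule 2 Glottal Epenthesis: [izegdat] → [hizegdat]
  Rule 3 Syncope: no change — [hizegdat]
  Rule 4 Nasal Place Assimilation: no change — [hizegdat]
  Rule 5 Palatal Assibilation: no change — [hizegdat]
/wasobtuk/:
  Rule 1 Regressive Voicing Assimilation: [wasobtuk] → [wasoptuk]
  Rule 2 Glottal Epenthesis: no change — [wasoptuk]
  Rule 3 Syncope: [wasoptuk] → [wasoptk]
  Rule 4 Nasal Place Assimilation: no change — [wasoptk]
  Rule 5 Palatal Assibilation: no change — [wasoptk]
/patunmuza/:
  Rule 1 Regressive Voicing Assimilation: no change — [patunmuza]
  Rule 2 Glottal Epenthesis: no change — [patunmuza]
  Rule 3 Syncope: [patunmuza] → [patnmza]
  Rule 4 Nasal Place Assimilation: [patnmza] → [patmmza]
  Rule 5 Palatal Assibilation: no change — [patmmza]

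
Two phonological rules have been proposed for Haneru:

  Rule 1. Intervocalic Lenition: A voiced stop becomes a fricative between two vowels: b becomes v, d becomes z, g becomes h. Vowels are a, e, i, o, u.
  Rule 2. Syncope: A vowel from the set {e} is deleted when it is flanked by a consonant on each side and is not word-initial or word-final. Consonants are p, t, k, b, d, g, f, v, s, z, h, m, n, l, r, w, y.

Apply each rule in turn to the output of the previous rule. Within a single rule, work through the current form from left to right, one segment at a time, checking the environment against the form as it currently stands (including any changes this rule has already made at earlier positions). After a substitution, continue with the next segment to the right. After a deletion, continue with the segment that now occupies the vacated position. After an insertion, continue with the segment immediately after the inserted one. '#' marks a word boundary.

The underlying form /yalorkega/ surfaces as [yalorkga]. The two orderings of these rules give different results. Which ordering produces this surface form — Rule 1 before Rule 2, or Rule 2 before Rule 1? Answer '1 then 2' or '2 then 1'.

Order 1 then 2:
  1 Intervocalic Lenition: [yalorkega] → [yalorkeha]
  2 Syncope: [yalorkeha] → [yalorkha]
  result: [yalorkha]
Order 2 then 1:
  2 Syncope: [yalorkega] → [yalorkga]
  1 Intervocalic Lenition: no change — [yalorkga]
  result: [yalorkga]

2 then 1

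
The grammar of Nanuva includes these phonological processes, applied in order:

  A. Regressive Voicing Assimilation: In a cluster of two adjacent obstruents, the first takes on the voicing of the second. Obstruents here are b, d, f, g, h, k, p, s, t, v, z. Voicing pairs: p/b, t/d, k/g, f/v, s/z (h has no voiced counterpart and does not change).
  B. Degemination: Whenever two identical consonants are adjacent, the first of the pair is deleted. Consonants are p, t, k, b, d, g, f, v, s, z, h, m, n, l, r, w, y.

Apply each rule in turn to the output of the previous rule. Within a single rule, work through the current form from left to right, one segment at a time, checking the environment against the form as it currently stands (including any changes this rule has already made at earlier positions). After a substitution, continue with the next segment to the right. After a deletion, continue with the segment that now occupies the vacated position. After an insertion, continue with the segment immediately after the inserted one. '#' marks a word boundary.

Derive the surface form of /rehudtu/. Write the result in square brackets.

[rehutu]

A Regressive Voicing Assimilation: [rehudtu] → [rehuttu]
B Degemination: [rehuttu] → [rehutu]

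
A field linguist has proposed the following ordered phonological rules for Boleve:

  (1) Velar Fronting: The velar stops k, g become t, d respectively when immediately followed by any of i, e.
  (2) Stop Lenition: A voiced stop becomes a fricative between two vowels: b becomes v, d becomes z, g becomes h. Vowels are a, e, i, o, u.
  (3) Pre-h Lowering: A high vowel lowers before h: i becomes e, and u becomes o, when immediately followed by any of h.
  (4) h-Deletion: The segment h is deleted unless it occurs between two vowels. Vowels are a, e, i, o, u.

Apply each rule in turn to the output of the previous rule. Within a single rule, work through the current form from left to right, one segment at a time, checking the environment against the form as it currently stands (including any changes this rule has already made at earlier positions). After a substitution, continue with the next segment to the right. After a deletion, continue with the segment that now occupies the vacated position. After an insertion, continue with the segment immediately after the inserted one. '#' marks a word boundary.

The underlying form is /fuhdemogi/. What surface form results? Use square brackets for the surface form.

(1) Velar Fronting: [fuhdemogi] → [fuhdemodi]
(2) Stop Lenition: [fuhdemodi] → [fuhdemozi]
(3) Pre-h Lowering: [fuhdemozi] → [fohdemozi]
(4) h-Deletion: [fohdemozi] → [fodemozi]

[fodemozi]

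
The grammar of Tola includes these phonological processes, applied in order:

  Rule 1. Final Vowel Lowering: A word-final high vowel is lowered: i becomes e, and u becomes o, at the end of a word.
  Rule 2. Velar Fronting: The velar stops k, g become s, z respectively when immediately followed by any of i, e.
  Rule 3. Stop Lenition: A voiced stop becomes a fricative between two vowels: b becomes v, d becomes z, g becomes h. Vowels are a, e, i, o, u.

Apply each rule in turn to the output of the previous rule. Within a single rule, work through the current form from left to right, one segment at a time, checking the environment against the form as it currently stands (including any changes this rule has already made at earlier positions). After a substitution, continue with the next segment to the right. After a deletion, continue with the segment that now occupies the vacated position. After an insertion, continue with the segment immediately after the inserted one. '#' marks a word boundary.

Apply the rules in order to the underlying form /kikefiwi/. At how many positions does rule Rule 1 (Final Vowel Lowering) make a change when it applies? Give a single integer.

Rule 1 Final Vowel Lowering: [kikefiwi] → [kikefiwe]
Rule 2 Velar Fronting: [kikefiwe] → [sisefiwe]
Rule 3 Stop Lenition: no change — [sisefiwe]
Rule Rule 1 changed 1 position(s).

1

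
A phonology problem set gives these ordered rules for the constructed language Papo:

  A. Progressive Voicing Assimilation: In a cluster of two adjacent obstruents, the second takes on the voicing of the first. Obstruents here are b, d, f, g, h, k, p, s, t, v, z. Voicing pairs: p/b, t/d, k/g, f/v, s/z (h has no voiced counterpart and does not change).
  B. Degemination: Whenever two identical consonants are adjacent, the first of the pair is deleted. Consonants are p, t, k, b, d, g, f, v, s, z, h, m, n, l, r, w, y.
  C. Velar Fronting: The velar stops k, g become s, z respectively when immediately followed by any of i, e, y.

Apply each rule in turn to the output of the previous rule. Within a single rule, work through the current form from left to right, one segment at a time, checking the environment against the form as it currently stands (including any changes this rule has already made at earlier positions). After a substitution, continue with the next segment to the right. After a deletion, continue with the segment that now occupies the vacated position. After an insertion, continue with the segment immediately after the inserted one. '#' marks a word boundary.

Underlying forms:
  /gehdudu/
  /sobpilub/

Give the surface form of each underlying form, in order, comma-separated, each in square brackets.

[zehtudu], [sobilub]

/gehdudu/:
  A Progressive Voicing Assimilation: [gehdudu] → [gehtudu]
  B Degemination: no change — [gehtudu]
  C Velar Fronting: [gehtudu] → [zehtudu]
/sobpilub/:
  A Progressive Voicing Assimilation: [sobpilub] → [sobbilub]
  B Degemination: [sobbilub] → [sobilub]
  C Velar Fronting: no change — [sobilub]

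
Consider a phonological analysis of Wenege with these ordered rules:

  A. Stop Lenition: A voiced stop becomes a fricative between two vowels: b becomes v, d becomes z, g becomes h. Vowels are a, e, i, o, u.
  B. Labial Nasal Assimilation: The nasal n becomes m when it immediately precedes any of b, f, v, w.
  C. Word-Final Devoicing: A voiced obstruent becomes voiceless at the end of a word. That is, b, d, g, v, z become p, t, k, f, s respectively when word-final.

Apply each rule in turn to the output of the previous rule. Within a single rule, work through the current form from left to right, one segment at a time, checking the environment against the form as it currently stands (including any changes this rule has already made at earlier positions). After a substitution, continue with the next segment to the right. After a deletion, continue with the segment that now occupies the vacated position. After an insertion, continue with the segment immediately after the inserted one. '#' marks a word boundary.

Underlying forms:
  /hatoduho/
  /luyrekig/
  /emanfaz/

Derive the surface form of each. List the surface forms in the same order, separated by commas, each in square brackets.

[hatozuho], [luyrekik], [emamfas]

/hatoduho/:
  A Stop Lenition: [hatoduho] → [hatozuho]
  B Labial Nasal Assimilation: no change — [hatozuho]
  C Word-Final Devoicing: no change — [hatozuho]
/luyrekig/:
  A Stop Lenition: no change — [luyrekig]
  B Labial Nasal Assimilation: no change — [luyrekig]
  C Word-Final Devoicing: [luyrekig] → [luyrekik]
/emanfaz/:
  A Stop Lenition: no change — [emanfaz]
  B Labial Nasal Assimilation: [emanfaz] → [emamfaz]
  C Word-Final Devoicing: [emamfaz] → [emamfas]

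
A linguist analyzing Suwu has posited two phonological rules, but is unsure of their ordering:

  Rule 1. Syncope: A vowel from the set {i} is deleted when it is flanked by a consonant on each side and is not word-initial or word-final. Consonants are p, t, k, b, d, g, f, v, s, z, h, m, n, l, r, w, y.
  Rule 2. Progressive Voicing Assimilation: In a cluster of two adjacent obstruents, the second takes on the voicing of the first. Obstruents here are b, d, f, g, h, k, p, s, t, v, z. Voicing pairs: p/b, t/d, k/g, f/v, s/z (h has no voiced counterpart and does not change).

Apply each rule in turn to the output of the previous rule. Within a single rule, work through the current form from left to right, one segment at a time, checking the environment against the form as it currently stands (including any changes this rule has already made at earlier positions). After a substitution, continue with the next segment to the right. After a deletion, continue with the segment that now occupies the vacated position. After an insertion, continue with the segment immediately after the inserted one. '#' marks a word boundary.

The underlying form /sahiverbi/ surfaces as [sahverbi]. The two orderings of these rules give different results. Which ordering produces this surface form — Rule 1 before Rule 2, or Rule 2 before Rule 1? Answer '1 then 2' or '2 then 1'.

2 then 1

Order 1 then 2:
  1 Syncope: [sahiverbi] → [sahverbi]
  2 Progressive Voicing Assimilation: [sahverbi] → [sahferbi]
  result: [sahferbi]
Order 2 then 1:
  2 Progressive Voicing Assimilation: no change — [sahiverbi]
  1 Syncope: [sahiverbi] → [sahverbi]
  result: [sahverbi]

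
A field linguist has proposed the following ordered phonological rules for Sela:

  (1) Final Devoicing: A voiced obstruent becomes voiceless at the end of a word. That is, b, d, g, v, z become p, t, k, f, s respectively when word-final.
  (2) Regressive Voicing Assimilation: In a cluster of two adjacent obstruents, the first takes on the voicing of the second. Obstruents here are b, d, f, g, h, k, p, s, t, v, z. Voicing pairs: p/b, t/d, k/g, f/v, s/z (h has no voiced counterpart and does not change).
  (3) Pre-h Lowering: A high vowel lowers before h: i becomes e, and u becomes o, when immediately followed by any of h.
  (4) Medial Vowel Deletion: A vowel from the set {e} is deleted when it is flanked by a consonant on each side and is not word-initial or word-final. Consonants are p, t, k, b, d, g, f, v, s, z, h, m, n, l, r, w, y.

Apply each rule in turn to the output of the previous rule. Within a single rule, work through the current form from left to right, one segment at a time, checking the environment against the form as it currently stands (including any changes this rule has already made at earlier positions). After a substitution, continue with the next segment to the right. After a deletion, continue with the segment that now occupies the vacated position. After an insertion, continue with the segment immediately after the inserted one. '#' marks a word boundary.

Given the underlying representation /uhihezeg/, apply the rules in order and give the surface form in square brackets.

[ohhzk]

(1) Final Devoicing: [uhihezeg] → [uhihezek]
(2) Regressive Voicing Assimilation: no change — [uhihezek]
(3) Pre-h Lowering: [uhihezek] → [ohehezek]
(4) Medial Vowel Deletion: [ohehezek] → [ohhzk]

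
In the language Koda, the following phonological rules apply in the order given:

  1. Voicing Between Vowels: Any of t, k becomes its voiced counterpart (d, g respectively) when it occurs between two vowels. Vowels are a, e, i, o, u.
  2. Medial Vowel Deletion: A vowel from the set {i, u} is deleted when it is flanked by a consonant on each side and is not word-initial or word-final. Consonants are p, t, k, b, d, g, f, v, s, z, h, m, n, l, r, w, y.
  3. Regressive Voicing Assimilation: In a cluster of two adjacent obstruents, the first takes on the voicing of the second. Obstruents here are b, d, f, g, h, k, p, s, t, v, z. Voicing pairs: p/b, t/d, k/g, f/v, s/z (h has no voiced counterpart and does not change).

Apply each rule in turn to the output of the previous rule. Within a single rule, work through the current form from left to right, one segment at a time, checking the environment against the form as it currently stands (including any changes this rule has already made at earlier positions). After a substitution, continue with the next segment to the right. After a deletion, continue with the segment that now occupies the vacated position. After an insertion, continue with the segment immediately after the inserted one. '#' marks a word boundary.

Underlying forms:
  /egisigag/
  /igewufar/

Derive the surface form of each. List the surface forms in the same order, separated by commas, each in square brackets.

[ekzgag], [igewfar]

/egisigag/:
  1 Voicing Between Vowels: no change — [egisigag]
  2 Medial Vowel Deletion: [egisigag] → [egsgag]
  3 Regressive Voicing Assimilation: [egsgag] → [ekzgag]
/igewufar/:
  1 Voicing Between Vowels: no change — [igewufar]
  2 Medial Vowel Deletion: [igewufar] → [igewfar]
  3 Regressive Voicing Assimilation: no change — [igewfar]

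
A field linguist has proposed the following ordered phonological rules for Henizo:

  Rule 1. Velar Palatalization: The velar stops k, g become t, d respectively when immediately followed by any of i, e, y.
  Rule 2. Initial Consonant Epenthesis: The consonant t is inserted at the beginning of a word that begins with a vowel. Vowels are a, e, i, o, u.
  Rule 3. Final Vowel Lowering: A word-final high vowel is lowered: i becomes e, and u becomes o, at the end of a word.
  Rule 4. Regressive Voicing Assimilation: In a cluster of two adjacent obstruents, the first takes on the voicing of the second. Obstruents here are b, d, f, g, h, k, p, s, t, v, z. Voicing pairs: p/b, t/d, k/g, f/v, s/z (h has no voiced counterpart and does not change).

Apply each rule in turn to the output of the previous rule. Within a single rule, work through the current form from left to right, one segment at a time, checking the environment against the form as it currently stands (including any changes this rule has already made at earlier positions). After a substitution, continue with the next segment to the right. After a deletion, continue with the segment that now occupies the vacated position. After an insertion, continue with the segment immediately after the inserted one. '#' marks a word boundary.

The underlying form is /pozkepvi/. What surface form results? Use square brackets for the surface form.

[postebve]

Rule 1 Velar Palatalization: [pozkepvi] → [poztepvi]
Rule 2 Initial Consonant Epenthesis: no change — [poztepvi]
Rule 3 Final Vowel Lowering: [poztepvi] → [poztepve]
Rule 4 Regressive Voicing Assimilation: [poztepve] → [postebve]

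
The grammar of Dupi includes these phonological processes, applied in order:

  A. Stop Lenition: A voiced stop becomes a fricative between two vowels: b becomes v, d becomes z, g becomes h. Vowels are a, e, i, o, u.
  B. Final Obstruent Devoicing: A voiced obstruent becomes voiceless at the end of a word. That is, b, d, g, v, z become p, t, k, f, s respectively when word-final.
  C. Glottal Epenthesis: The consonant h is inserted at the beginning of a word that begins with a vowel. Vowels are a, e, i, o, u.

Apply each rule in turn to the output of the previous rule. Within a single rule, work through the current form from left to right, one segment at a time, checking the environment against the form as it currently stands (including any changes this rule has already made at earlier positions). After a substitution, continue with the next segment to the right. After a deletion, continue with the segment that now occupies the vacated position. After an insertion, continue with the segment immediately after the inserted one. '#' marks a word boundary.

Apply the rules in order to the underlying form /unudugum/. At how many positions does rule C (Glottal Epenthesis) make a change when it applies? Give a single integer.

A Stop Lenition: [unudugum] → [unuzuhum]
B Final Obstruent Devoicing: no change — [unuzuhum]
C Glottal Epenthesis: [unuzuhum] → [hunuzuhum]
Rule C changed 1 position(s).

1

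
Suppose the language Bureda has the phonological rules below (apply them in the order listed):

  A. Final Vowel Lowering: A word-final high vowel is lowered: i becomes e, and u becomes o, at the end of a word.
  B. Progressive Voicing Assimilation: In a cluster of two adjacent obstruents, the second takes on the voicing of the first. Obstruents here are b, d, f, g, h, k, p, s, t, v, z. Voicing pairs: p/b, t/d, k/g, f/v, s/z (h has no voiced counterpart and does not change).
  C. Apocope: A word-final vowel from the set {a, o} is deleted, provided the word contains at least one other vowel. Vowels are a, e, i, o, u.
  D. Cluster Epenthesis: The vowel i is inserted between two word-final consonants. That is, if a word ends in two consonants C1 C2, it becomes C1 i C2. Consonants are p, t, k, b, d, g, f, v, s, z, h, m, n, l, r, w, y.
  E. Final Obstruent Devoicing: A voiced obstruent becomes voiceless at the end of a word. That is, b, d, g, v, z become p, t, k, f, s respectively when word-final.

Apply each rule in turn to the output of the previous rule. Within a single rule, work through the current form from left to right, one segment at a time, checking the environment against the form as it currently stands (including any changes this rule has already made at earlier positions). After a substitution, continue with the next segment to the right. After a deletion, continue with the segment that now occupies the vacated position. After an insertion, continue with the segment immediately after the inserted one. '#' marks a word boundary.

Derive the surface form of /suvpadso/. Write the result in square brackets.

A Final Vowel Lowering: no change — [suvpadso]
B Progressive Voicing Assimilation: [suvpadso] → [suvbadzo]
C Apocope: [suvbadzo] → [suvbadz]
D Cluster Epenthesis: [suvbadz] → [suvbadiz]
E Final Obstruent Devoicing: [suvbadiz] → [suvbadis]

[suvbadis]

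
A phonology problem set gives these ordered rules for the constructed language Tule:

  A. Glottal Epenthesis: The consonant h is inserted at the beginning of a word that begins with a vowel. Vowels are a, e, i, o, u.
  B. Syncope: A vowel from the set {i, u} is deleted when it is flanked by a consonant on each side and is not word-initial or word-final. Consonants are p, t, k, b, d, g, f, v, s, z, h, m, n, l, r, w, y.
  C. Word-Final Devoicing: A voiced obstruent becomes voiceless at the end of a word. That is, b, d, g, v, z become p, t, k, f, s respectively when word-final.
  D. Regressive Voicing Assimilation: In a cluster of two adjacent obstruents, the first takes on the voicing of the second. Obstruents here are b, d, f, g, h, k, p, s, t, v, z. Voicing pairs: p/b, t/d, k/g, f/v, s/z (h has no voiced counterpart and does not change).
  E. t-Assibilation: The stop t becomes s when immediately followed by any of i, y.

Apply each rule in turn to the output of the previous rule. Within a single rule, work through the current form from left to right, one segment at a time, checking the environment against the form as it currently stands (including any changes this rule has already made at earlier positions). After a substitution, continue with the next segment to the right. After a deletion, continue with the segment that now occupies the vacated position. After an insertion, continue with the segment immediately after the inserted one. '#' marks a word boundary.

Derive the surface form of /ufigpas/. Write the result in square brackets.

[hvkpas]

A Glottal Epenthesis: [ufigpas] → [hufigpas]
B Syncope: [hufigpas] → [hfgpas]
C Word-Final Devoicing: no change — [hfgpas]
D Regressive Voicing Assimilation: [hfgpas] → [hvkpas]
E t-Assibilation: no change — [hvkpas]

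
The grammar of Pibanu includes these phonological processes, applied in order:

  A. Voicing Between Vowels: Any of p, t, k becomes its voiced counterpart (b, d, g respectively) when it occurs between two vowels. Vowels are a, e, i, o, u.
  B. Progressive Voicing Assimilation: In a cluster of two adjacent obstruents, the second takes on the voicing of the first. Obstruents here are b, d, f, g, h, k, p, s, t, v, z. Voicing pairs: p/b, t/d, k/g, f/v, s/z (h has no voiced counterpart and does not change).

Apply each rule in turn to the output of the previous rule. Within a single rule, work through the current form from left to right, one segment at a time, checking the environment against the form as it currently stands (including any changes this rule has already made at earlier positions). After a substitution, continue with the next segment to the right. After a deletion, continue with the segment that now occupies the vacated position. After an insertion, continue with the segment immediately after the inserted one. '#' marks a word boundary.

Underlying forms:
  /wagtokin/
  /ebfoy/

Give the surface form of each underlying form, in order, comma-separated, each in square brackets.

/wagtokin/:
  A Voicing Between Vowels: [wagtokin] → [wagtogin]
  B Progressive Voicing Assimilation: [wagtogin] → [wagdogin]
/ebfoy/:
  A Voicing Between Vowels: no change — [ebfoy]
  B Progressive Voicing Assimilation: [ebfoy] → [ebvoy]

[wagdogin], [ebvoy]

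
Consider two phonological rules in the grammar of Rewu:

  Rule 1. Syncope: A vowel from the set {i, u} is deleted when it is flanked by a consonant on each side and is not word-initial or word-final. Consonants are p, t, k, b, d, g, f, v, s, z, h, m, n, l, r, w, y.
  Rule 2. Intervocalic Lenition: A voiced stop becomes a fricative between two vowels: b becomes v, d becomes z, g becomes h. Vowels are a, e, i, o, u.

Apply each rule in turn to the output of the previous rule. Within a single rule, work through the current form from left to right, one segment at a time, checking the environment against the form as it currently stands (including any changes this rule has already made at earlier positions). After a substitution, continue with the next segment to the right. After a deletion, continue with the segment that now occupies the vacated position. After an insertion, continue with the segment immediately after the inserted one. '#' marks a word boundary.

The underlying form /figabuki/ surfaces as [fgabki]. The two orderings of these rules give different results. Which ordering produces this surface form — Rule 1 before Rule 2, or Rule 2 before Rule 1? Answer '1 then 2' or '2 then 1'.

Order 1 then 2:
  1 Syncope: [figabuki] → [fgabki]
  2 Intervocalic Lenition: no change — [fgabki]
  result: [fgabki]
Order 2 then 1:
  2 Intervocalic Lenition: [figabuki] → [fihavuki]
  1 Syncope: [fihavuki] → [fhavki]
  result: [fhavki]

1 then 2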